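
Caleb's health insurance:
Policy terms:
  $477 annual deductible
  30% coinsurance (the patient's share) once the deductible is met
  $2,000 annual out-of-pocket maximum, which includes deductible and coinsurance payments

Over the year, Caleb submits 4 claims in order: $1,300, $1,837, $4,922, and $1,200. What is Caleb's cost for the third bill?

$725

Bill 1, $1,300: $477 to deductible, leaving $823; coinsurance $823 × 30% = $246.90. Patient pays $723.90; OOP now $723.90.
Bill 2, $1,837: 30% coinsurance on $1,837 = $551.10. Patient owes $551.10 (running OOP $1,275).
Bill 3, $4,922: deductible already satisfied, so patient's share is 30% × $4,922 = $1,476.60. That would push OOP to $2,751.60, over the $2,000 cap, so patient pays $2,000 − $1,275 = $725.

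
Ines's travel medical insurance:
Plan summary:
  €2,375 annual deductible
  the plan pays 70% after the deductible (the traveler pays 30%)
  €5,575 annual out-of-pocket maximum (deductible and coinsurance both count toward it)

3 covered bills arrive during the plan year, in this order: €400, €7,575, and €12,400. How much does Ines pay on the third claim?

Claim 1 — €400: fully absorbed by the deductible. Traveler owes €400 (running OOP €400).
Claim 2 — €7,575: €1,975 finishes the deductible; €5,600 goes to coinsurance; 30% of €5,600 = €1,680. Traveler owes €3,655 (running OOP €4,055).
Claim 3 — €12,400: deductible met; 30% of €12,400 = €3,720. That would push OOP to €7,775, over the €5,575 cap, so traveler pays €5,575 − €4,055 = €1,520.

€1,520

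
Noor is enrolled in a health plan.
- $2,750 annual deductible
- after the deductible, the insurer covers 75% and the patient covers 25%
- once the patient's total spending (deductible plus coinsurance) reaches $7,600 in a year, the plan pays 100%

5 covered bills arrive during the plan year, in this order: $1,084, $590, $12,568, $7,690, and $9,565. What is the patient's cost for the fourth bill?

$1,922.50

#1 ($1,084): entire amount goes to the deductible. Patient owes $1,084 (running OOP $1,084).
#2 ($590): fully absorbed by the deductible. Patient owes $590 (running OOP $1,674).
#3 ($12,568): $1,076 finishes the deductible; $11,492 goes to coinsurance; 25% of $11,492 = $2,873. Cost to patient: $3,949. OOP to date $5,623.
#4 ($7,690): 25% coinsurance on $7,690 = $1,922.50. Patient pays $1,922.50; OOP now $7,545.50.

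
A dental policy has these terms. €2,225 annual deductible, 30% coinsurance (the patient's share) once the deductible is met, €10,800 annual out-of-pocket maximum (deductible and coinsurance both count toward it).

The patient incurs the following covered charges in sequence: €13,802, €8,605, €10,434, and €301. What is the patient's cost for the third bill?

Claim 1 — €13,802: €2,225 to deductible, leaving €11,577; coinsurance €11,577 × 30% = €3,473.10. Patient owes €5,698.10 (running OOP €5,698.10).
Claim 2 — €8,605: deductible already satisfied, so patient's share is 30% × €8,605 = €2,581.50. Patient pays €2,581.50; OOP now €8,279.60.
Claim 3 — €10,434: 30% coinsurance on €10,434 = €3,130.20. OOP would hit €11,409.80 > €10,800, so the cap limits the patient to €10,800 − €8,279.60 = €2,520.40.

€2,520.40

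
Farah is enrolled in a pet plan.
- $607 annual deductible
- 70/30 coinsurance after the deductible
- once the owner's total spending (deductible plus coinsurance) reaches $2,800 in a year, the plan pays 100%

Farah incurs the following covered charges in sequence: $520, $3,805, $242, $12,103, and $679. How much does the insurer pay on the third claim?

$169.40

#1 ($520): entire amount goes to the deductible. Owner pays $520; OOP now $520. Insurer: $520 − $520 = $0.
#2 ($3,805): $87 finishes the deductible; $3,718 goes to coinsurance; owner's 30% is $1,115.40. Owner pays $1,202.40; OOP now $1,722.40. Plan pays $3,805 − $1,202.40 = $2,602.60.
#3 ($242): deductible already satisfied, so owner's share is 30% × $242 = $72.60. Owner pays $72.60; OOP now $1,795. Plan pays $242 − $72.60 = $169.40.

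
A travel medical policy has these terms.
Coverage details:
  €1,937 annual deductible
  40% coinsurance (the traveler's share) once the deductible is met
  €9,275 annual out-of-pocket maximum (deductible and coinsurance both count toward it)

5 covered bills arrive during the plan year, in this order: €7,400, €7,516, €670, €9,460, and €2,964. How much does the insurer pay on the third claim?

#1 (€7,400): deductible takes €1,937, €5,463 remains; 40% of €5,463 = €2,185.20. Traveler owes €4,122.20 (running OOP €4,122.20). Plan pays €7,400 − €4,122.20 = €3,277.80.
#2 (€7,516): deductible already satisfied, so traveler's share is 40% × €7,516 = €3,006.40. Traveler pays €3,006.40; OOP now €7,128.60. Plan pays €7,516 − €3,006.40 = €4,509.60.
#3 (€670): 40% coinsurance on €670 = €268. Traveler owes €268 (running OOP €7,396.60). Insurer: €670 − €268 = €402.

€402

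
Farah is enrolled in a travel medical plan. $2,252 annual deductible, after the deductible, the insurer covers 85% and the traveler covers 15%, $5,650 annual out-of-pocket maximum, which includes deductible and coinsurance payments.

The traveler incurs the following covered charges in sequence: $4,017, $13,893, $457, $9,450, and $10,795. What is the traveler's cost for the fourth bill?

#1 ($4,017): $2,252 to deductible, leaving $1,765; 15% of $1,765 = $264.75. Traveler pays $2,516.75; OOP now $2,516.75.
#2 ($13,893): deductible met; 15% of $13,893 = $2,083.95. Cost to traveler: $2,083.95. OOP to date $4,600.70.
#3 ($457): deductible already satisfied, so traveler's share is 15% × $457 = $68.55. Cost to traveler: $68.55. OOP to date $4,669.25.
#4 ($9,450): deductible already satisfied, so traveler's share is 15% × $9,450 = $1,417.50. OOP would hit $6,086.75 > $5,650, so the cap limits the traveler to $5,650 − $4,669.25 = $980.75.

$980.75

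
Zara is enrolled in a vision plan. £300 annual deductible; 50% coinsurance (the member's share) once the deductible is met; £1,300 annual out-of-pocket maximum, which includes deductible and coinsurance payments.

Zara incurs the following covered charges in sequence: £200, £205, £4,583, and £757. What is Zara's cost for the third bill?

Bill 1, £200: all of it applies to the deductible. Member owes £200 (running OOP £200).
Bill 2, £205: deductible takes £100, £105 remains; member's 50% is £52.50. Member pays £152.50; OOP now £352.50.
Bill 3, £4,583: 50% coinsurance on £4,583 = £2,291.50. OOP would hit £2,644 > £1,300, so the cap limits the member to £1,300 − £352.50 = £947.50.

£947.50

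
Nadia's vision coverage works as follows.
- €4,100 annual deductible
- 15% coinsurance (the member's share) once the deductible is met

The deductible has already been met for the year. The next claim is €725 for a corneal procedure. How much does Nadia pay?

The deductible is already satisfied, so the full bill goes to coinsurance.
15% of €725 = €108.75 falls to the member.

€108.75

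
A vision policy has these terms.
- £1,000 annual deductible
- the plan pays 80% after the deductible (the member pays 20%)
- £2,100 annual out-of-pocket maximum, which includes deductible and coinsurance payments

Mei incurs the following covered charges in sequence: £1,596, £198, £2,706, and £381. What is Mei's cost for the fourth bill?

£76.20

Claim 1 (£1,596): deductible takes £1,000, £596 remains; member's 20% is £119.20. Member owes £1,119.20 (running OOP £1,119.20).
Claim 2 (£198): 20% coinsurance on £198 = £39.60. Member owes £39.60 (running OOP £1,158.80).
Claim 3 (£2,706): 20% coinsurance on £2,706 = £541.20. Member owes £541.20 (running OOP £1,700).
Claim 4 (£381): 20% coinsurance on £381 = £76.20. Member pays £76.20; OOP now £1,776.20.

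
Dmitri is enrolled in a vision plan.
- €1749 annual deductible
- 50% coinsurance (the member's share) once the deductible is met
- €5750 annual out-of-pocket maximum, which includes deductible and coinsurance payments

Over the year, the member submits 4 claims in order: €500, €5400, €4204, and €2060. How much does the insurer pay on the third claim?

€2278.50

Claim 1 (€500): fully absorbed by the deductible. Cost to member: €500. OOP to date €500. Plan pays €500 − €500 = €0.
Claim 2 (€5400): €1249 finishes the deductible; €4151 goes to coinsurance; member's 50% is €2075.50. Member pays €3324.50; OOP now €3824.50. Insurer: €5400 − €3324.50 = €2075.50.
Claim 3 (€4204): deductible met; 50% of €4204 = €2102. Adding that to €3824.50 gives €5926.50, past the €5750 cap; member pays only €5750 − €3824.50 = €1925.50. Insurer: €4204 − €1925.50 = €2278.50.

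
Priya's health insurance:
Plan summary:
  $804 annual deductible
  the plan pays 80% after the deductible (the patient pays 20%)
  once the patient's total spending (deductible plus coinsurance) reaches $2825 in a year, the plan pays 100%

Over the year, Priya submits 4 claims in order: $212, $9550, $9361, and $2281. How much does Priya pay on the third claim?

$229.40

Claim 1 — $212: fully absorbed by the deductible. Cost to patient: $212. OOP to date $212.
Claim 2 — $9550: $592 to deductible, leaving $8958; patient's 20% is $1791.60. Patient owes $2383.60 (running OOP $2595.60).
Claim 3 — $9361: deductible already satisfied, so patient's share is 20% × $9361 = $1872.20. That would push OOP to $4467.80, over the $2825 cap, so patient pays $2825 − $2595.60 = $229.40.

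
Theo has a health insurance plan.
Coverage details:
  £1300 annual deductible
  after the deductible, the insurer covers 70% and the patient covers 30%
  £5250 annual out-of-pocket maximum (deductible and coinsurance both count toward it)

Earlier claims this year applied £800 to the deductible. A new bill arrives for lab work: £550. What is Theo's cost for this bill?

£800 of the £1300 deductible is already met, leaving £500.
That leaves £550 − £500 = £50 for coinsurance.
Patient's 30% share of £50 is £15.
So the patient owes £500 + £15 = £515 before any cap.
Cumulative spending £800 + £515 = £1315 stays under the £5250 maximum.

£515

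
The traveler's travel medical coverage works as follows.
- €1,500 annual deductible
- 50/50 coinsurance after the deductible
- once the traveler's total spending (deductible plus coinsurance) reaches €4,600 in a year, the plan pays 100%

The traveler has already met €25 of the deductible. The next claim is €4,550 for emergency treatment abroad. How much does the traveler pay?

Deductible still to meet: €1,500 − €25 = €1,475.
The remaining €3,075 (= €4,550 − €1,475) moves to coinsurance.
Traveler's 50% share of €3,075 is €1,537.50.
So the traveler owes €1,475 + €1,537.50 = €3,012.50 before any cap.
Total out-of-pocket so far would be €25 + €3,012.50 = €3,037.50, below the €4,600 cap — no reduction.

€3,012.50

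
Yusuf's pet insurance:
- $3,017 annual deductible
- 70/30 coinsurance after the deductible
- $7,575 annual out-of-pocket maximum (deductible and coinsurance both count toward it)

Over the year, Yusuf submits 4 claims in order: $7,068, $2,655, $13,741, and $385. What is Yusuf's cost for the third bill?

$2,546.20

Claim 1 — $7,068: $3,017 to deductible, leaving $4,051; 30% of $4,051 = $1,215.30. Owner pays $4,232.30; OOP now $4,232.30.
Claim 2 — $2,655: deductible already satisfied, so owner's share is 30% × $2,655 = $796.50. Cost to owner: $796.50. OOP to date $5,028.80.
Claim 3 — $13,741: 30% coinsurance on $13,741 = $4,122.30. OOP would hit $9,151.10 > $7,575, so the cap limits the owner to $7,575 − $5,028.80 = $2,546.20.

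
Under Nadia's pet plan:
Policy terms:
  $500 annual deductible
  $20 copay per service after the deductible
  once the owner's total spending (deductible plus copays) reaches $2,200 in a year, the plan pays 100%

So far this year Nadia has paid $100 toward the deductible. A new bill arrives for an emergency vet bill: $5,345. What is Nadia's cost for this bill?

$420

$100 of the $500 deductible is already met, leaving $400.
After the $400 deductible portion, $5,345 − $400 = $4,945 is subject to the copay.
Copay on this service: $20.
That puts the owner's cost at $400 + $20 = $420 before any cap.
Year-to-date out-of-pocket becomes $100 + $420 = $520, still under the $2,200 maximum, so no cap applies.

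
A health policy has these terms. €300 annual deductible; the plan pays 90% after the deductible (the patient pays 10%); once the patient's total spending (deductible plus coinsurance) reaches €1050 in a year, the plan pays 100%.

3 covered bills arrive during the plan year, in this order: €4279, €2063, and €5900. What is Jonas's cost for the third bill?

Claim 1 (€4279): €300 finishes the deductible; €3979 goes to coinsurance; coinsurance €3979 × 10% = €397.90. Cost to patient: €697.90. OOP to date €697.90.
Claim 2 (€2063): deductible met; 10% of €2063 = €206.30. Cost to patient: €206.30. OOP to date €904.20.
Claim 3 (€5900): deductible already satisfied, so patient's share is 10% × €5900 = €590. Adding that to €904.20 gives €1494.20, past the €1050 cap; patient pays only €1050 − €904.20 = €145.80.

€145.80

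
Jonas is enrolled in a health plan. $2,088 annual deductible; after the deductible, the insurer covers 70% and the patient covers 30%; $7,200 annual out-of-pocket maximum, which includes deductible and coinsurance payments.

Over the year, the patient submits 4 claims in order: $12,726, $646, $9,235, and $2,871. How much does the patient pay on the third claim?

Claim 1 — $12,726: $2,088 to deductible, leaving $10,638; coinsurance $10,638 × 30% = $3,191.40. Patient owes $5,279.40 (running OOP $5,279.40).
Claim 2 — $646: deductible already satisfied, so patient's share is 30% × $646 = $193.80. Patient owes $193.80 (running OOP $5,473.20).
Claim 3 — $9,235: 30% coinsurance on $9,235 = $2,770.50. That would push OOP to $8,243.70, over the $7,200 cap, so patient pays $7,200 − $5,473.20 = $1,726.80.

$1,726.80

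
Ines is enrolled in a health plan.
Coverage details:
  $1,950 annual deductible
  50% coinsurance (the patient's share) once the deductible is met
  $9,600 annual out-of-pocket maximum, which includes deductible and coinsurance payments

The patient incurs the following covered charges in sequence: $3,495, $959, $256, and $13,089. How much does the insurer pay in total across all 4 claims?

Bill 1, $3,495: deductible takes $1,950, $1,545 remains; patient's 50% is $772.50. Patient owes $2,722.50 (running OOP $2,722.50). Plan pays $3,495 − $2,722.50 = $772.50.
Bill 2, $959: deductible met; 50% of $959 = $479.50. Cost to patient: $479.50. OOP to date $3,202. Insurer: $959 − $479.50 = $479.50.
Bill 3, $256: deductible met; 50% of $256 = $128. Patient owes $128 (running OOP $3,330). Plan pays $256 − $128 = $128.
Bill 4, $13,089: 50% coinsurance on $13,089 = $6,544.50. That would push OOP to $9,874.50, over the $9,600 cap, so patient pays $9,600 − $3,330 = $6,270. Insurer: $13,089 − $6,270 = $6,819.
Insurer total = bills − patient's total = $17,799 − $9,600 = $8,199.

$8,199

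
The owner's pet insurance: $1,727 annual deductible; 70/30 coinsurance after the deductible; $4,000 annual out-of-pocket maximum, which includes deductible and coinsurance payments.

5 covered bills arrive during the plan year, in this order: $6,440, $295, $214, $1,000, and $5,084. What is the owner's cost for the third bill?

Claim 1 — $6,440: $1,727 to deductible, leaving $4,713; owner's 30% is $1,413.90. Cost to owner: $3,140.90. OOP to date $3,140.90.
Claim 2 — $295: deductible met; 30% of $295 = $88.50. Cost to owner: $88.50. OOP to date $3,229.40.
Claim 3 — $214: deductible met; 30% of $214 = $64.20. Owner owes $64.20 (running OOP $3,293.60).

$64.20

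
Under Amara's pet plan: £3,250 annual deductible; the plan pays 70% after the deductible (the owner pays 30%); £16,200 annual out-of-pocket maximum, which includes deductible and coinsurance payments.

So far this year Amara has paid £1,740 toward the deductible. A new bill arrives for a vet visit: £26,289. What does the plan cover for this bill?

£17,345.30

Deductible still to meet: £3,250 − £1,740 = £1,510.
After the £1,510 deductible portion, £26,289 − £1,510 = £24,779 is subject to coinsurance.
Owner's 30% share of £24,779 is £7,433.70.
That puts the owner's cost at £1,510 + £7,433.70 = £8,943.70 before any cap.
Cumulative spending £1,740 + £8,943.70 = £10,683.70 stays under the £16,200 maximum.
The plan picks up £26,289 − £8,943.70 = £17,345.30.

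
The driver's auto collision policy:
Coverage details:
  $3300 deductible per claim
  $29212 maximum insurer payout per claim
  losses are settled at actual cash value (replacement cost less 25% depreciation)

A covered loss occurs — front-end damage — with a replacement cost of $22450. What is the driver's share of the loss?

$8912.50

At 25% depreciation, ACV = $22450 − $5612.50 = $16837.50.
Subtract the deductible: $16837.50 − $3300 = $13537.50.
$13537.50 is within the $29212 limit, so the insurer pays $13537.50.
The driver bears the rest of the original loss: $22450 − $13537.50 = $8912.50.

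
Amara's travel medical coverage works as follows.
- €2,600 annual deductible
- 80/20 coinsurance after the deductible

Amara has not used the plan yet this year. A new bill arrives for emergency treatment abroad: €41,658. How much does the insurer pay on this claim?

Nothing has been paid toward the €2,600 deductible, so the first €2,600 of this charge is applied there.
The remaining €39,058 (= €41,658 − €2,600) moves to coinsurance.
20% of €39,058 = €7,811.60 falls to the traveler.
That puts the traveler's cost at €2,600 + €7,811.60 = €10,411.60.
The plan picks up €41,658 − €10,411.60 = €31,246.40.

€31,246.40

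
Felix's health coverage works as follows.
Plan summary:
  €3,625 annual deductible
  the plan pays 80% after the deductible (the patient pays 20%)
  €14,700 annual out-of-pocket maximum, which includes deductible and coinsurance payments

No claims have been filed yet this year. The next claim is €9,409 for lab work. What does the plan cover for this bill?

€4,627.20

Deductible not yet touched, so the first €3,625 of the bill goes to the deductible.
The remaining €5,784 (= €9,409 − €3,625) moves to coinsurance.
Coinsurance: €5,784 × 20% = €1,156.80.
That puts the patient's cost at €3,625 + €1,156.80 = €4,781.80 before any cap.
Cumulative spending €0 + €4,781.80 = €4,781.80 stays under the €14,700 maximum.
Insurer pays the balance: €9,409 − €4,781.80 = €4,627.20.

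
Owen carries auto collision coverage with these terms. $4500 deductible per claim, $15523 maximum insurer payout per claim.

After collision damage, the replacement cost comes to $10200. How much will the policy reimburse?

$5700

Subtract the deductible: $10200 − $4500 = $5700.
$5700 is within the $15523 limit, so the insurer pays $5700.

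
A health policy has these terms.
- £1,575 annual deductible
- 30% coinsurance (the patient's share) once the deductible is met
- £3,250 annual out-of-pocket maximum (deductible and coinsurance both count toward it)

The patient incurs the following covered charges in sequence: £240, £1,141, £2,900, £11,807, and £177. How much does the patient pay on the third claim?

#1 (£240): entire amount goes to the deductible. Cost to patient: £240. OOP to date £240.
#2 (£1,141): fully absorbed by the deductible. Patient owes £1,141 (running OOP £1,381).
#3 (£2,900): £194 finishes the deductible; £2,706 goes to coinsurance; coinsurance £2,706 × 30% = £811.80. Cost to patient: £1,005.80. OOP to date £2,386.80.

£1,005.80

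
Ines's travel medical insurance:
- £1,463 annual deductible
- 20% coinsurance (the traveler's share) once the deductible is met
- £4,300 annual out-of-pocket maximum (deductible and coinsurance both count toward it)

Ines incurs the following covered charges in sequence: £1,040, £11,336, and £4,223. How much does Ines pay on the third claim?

£654.40

Claim 1 — £1,040: fully absorbed by the deductible. Traveler pays £1,040; OOP now £1,040.
Claim 2 — £11,336: £423 finishes the deductible; £10,913 goes to coinsurance; coinsurance £10,913 × 20% = £2,182.60. Traveler owes £2,605.60 (running OOP £3,645.60).
Claim 3 — £4,223: deductible already satisfied, so traveler's share is 20% × £4,223 = £844.60. OOP would hit £4,490.20 > £4,300, so the cap limits the traveler to £4,300 − £3,645.60 = £654.40.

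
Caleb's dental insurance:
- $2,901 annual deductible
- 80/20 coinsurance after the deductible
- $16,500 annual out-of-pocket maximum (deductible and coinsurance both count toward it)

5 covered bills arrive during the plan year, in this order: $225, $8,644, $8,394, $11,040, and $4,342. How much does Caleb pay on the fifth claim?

$868.40

#1 ($225): entire amount goes to the deductible. Patient pays $225; OOP now $225.
#2 ($8,644): $2,676 to deductible, leaving $5,968; 20% of $5,968 = $1,193.60. Patient owes $3,869.60 (running OOP $4,094.60).
#3 ($8,394): 20% coinsurance on $8,394 = $1,678.80. Patient pays $1,678.80; OOP now $5,773.40.
#4 ($11,040): deductible met; 20% of $11,040 = $2,208. Patient pays $2,208; OOP now $7,981.40.
#5 ($4,342): 20% coinsurance on $4,342 = $868.40. Cost to patient: $868.40. OOP to date $8,849.80.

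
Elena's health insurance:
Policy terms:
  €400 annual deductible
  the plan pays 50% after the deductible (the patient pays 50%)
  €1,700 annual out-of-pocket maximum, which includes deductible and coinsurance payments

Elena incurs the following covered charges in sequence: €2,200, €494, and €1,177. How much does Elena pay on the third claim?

#1 (€2,200): €400 finishes the deductible; €1,800 goes to coinsurance; coinsurance €1,800 × 50% = €900. Patient owes €1,300 (running OOP €1,300).
#2 (€494): 50% coinsurance on €494 = €247. Patient pays €247; OOP now €1,547.
#3 (€1,177): 50% coinsurance on €1,177 = €588.50. OOP would hit €2,135.50 > €1,700, so the cap limits the patient to €1,700 − €1,547 = €153.

€153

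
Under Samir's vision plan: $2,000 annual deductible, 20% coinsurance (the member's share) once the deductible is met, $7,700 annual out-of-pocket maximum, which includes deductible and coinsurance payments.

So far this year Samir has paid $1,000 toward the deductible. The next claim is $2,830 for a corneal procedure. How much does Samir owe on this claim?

Remaining deductible: $2,000 − $1,000 = $1,000.
The remaining $1,830 (= $2,830 − $1,000) moves to coinsurance.
20% of $1,830 = $366 falls to the member.
So the member owes $1,000 + $366 = $1,366 before any cap.
Cumulative spending $1,000 + $1,366 = $2,366 stays under the $7,700 maximum.

$1,366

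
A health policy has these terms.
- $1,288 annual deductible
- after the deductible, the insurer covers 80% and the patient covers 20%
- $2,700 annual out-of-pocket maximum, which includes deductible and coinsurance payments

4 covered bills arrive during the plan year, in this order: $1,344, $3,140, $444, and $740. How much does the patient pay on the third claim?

$88.80

Claim 1 ($1,344): $1,288 finishes the deductible; $56 goes to coinsurance; 20% of $56 = $11.20. Patient pays $1,299.20; OOP now $1,299.20.
Claim 2 ($3,140): 20% coinsurance on $3,140 = $628. Patient pays $628; OOP now $1,927.20.
Claim 3 ($444): deductible met; 20% of $444 = $88.80. Patient pays $88.80; OOP now $2,016.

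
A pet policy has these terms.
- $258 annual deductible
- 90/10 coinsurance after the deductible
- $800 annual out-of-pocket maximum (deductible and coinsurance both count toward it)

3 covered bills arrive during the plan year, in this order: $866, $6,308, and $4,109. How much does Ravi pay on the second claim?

Claim 1 ($866): deductible takes $258, $608 remains; coinsurance $608 × 10% = $60.80. Owner owes $318.80 (running OOP $318.80).
Claim 2 ($6,308): deductible already satisfied, so owner's share is 10% × $6,308 = $630.80. Adding that to $318.80 gives $949.60, past the $800 cap; owner pays only $800 − $318.80 = $481.20.

$481.20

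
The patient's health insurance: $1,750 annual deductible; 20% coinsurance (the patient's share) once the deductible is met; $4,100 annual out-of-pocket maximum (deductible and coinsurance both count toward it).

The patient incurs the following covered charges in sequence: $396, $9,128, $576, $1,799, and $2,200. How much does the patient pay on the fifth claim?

$320.20

#1 ($396): all of it applies to the deductible. Patient pays $396; OOP now $396.
#2 ($9,128): $1,354 finishes the deductible; $7,774 goes to coinsurance; patient's 20% is $1,554.80. Cost to patient: $2,908.80. OOP to date $3,304.80.
#3 ($576): 20% coinsurance on $576 = $115.20. Patient owes $115.20 (running OOP $3,420).
#4 ($1,799): 20% coinsurance on $1,799 = $359.80. Cost to patient: $359.80. OOP to date $3,779.80.
#5 ($2,200): 20% coinsurance on $2,200 = $440. That would push OOP to $4,219.80, over the $4,100 cap, so patient pays $4,100 − $3,779.80 = $320.20.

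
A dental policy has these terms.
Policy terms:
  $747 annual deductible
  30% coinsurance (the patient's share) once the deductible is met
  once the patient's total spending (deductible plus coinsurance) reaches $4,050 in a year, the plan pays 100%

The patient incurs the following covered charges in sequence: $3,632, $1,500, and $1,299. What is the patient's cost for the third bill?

#1 ($3,632): deductible takes $747, $2,885 remains; 30% of $2,885 = $865.50. Cost to patient: $1,612.50. OOP to date $1,612.50.
#2 ($1,500): 30% coinsurance on $1,500 = $450. Patient pays $450; OOP now $2,062.50.
#3 ($1,299): deductible already satisfied, so patient's share is 30% × $1,299 = $389.70. Patient pays $389.70; OOP now $2,452.20.

$389.70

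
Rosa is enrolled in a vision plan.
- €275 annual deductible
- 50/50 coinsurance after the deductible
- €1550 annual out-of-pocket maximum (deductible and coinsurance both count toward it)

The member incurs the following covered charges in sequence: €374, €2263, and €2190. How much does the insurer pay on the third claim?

Claim 1 (€374): deductible takes €275, €99 remains; member's 50% is €49.50. Member owes €324.50 (running OOP €324.50). Plan pays €374 − €324.50 = €49.50.
Claim 2 (€2263): deductible already satisfied, so member's share is 50% × €2263 = €1131.50. Cost to member: €1131.50. OOP to date €1456. Plan pays €2263 − €1131.50 = €1131.50.
Claim 3 (€2190): deductible met; 50% of €2190 = €1095. That would push OOP to €2551, over the €1550 cap, so member pays €1550 − €1456 = €94. Insurer: €2190 − €94 = €2096.

€2096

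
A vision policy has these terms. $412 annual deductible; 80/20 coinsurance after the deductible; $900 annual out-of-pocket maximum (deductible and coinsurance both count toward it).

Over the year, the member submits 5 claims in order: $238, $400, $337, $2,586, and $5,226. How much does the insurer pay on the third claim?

#1 ($238): fully absorbed by the deductible. Member owes $238 (running OOP $238). Plan pays $238 − $238 = $0.
#2 ($400): deductible takes $174, $226 remains; 20% of $226 = $45.20. Member pays $219.20; OOP now $457.20. Insurer: $400 − $219.20 = $180.80.
#3 ($337): 20% coinsurance on $337 = $67.40. Member pays $67.40; OOP now $524.60. Insurer: $337 − $67.40 = $269.60.

$269.60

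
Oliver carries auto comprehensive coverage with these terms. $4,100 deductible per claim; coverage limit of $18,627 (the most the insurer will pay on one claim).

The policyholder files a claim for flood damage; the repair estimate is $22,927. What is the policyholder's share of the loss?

After the deductible, $22,927 − $4,100 = $18,827 remains.
$18,827 exceeds the $18,627 limit, so the insurer pays the limit: $18,627.
Out of pocket: $22,927 − $18,627 = $4,300.

$4,300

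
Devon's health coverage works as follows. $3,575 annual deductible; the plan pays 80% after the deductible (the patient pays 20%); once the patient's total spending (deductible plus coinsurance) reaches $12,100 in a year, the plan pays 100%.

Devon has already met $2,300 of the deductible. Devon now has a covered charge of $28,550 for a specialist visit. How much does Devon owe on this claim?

$6,730

$2,300 of the $3,575 deductible is already met, leaving $1,275.
That leaves $28,550 − $1,275 = $27,275 for coinsurance.
Coinsurance: $27,275 × 20% = $5,455.
That puts the patient's cost at $1,275 + $5,455 = $6,730 before any cap.
Year-to-date out-of-pocket becomes $2,300 + $6,730 = $9,030, still under the $12,100 maximum, so no cap applies.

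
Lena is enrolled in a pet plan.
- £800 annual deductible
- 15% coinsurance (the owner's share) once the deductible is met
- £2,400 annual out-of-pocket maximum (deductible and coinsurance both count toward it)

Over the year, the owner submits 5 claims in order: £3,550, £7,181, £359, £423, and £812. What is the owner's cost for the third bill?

£53.85

#1 (£3,550): £800 to deductible, leaving £2,750; 15% of £2,750 = £412.50. Owner pays £1,212.50; OOP now £1,212.50.
#2 (£7,181): deductible met; 15% of £7,181 = £1,077.15. Owner pays £1,077.15; OOP now £2,289.65.
#3 (£359): deductible already satisfied, so owner's share is 15% × £359 = £53.85. Cost to owner: £53.85. OOP to date £2,343.50.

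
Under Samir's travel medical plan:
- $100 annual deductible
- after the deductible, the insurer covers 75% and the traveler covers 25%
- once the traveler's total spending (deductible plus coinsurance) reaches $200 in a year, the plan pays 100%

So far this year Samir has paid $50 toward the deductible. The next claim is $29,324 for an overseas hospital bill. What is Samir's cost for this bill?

$150

$50 of the $100 deductible is already met, leaving $50.
That leaves $29,324 − $50 = $29,274 for coinsurance.
Coinsurance: $29,274 × 25% = $7,318.50.
So the traveler owes $50 + $7,318.50 = $7,368.50 before any cap.
That would bring total out-of-pocket to $7,418.50, past the $200 cap. The traveler is capped at $200 − $50 = $150 on this claim.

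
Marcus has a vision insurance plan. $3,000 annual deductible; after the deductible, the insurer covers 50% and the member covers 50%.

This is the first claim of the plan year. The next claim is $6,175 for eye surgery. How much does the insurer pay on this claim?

The full $3,000 deductible is still open; $3,000 of this bill applies to it.
That leaves $6,175 − $3,000 = $3,175 for coinsurance.
Coinsurance: $3,175 × 50% = $1,587.50.
That puts the member's cost at $3,000 + $1,587.50 = $4,587.50.
The insurer covers the remainder: $6,175 − $4,587.50 = $1,587.50.

$1,587.50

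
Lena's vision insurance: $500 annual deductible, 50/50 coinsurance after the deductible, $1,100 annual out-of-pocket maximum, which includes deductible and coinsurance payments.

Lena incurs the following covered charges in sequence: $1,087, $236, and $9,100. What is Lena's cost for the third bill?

$188.50

Bill 1, $1,087: deductible takes $500, $587 remains; 50% of $587 = $293.50. Cost to member: $793.50. OOP to date $793.50.
Bill 2, $236: deductible already satisfied, so member's share is 50% × $236 = $118. Cost to member: $118. OOP to date $911.50.
Bill 3, $9,100: deductible met; 50% of $9,100 = $4,550. OOP would hit $5,461.50 > $1,100, so the cap limits the member to $1,100 − $911.50 = $188.50.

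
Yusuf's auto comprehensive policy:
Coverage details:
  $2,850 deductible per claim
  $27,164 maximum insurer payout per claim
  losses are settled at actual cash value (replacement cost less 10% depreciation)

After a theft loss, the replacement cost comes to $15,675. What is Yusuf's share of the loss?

Depreciate 10%: the covered value is $15,675 × 0.9 = $14,107.50.
After the deductible, $14,107.50 − $2,850 = $11,257.50 remains.
$11,257.50 ≤ $27,164, so the limit doesn't bind; insurer pays $11,257.50.
Out of pocket: $15,675 − $11,257.50 = $4,417.50.

$4,417.50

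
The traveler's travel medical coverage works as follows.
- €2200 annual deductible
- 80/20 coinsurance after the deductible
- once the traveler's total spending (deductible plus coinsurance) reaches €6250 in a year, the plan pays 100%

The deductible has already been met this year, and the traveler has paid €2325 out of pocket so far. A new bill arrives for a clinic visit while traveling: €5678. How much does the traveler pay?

With the deductible met, the entire €5678 is subject to coinsurance.
20% of €5678 = €1135.60 falls to the traveler.
Total out-of-pocket so far would be €2325 + €1135.60 = €3460.60, below the €6250 cap — no reduction.

€1135.60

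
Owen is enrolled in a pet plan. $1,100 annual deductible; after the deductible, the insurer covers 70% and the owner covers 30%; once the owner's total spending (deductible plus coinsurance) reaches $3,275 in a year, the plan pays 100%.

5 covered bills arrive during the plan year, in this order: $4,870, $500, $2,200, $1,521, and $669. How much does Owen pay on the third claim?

$660

Claim 1 — $4,870: $1,100 to deductible, leaving $3,770; 30% of $3,770 = $1,131. Cost to owner: $2,231. OOP to date $2,231.
Claim 2 — $500: deductible already satisfied, so owner's share is 30% × $500 = $150. Owner pays $150; OOP now $2,381.
Claim 3 — $2,200: deductible met; 30% of $2,200 = $660. Owner owes $660 (running OOP $3,041).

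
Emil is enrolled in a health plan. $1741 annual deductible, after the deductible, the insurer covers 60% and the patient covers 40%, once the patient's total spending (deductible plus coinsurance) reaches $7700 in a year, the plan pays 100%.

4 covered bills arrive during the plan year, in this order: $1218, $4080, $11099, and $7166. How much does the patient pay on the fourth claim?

Bill 1, $1218: all of it applies to the deductible. Patient pays $1218; OOP now $1218.
Bill 2, $4080: deductible takes $523, $3557 remains; patient's 40% is $1422.80. Patient owes $1945.80 (running OOP $3163.80).
Bill 3, $11099: 40% coinsurance on $11099 = $4439.60. Patient owes $4439.60 (running OOP $7603.40).
Bill 4, $7166: deductible met; 40% of $7166 = $2866.40. That would push OOP to $10469.80, over the $7700 cap, so patient pays $7700 − $7603.40 = $96.60.

$96.60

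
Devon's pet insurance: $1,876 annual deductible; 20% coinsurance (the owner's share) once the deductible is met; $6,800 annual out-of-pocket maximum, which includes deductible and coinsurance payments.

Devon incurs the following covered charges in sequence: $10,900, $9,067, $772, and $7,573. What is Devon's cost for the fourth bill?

Bill 1, $10,900: deductible takes $1,876, $9,024 remains; owner's 20% is $1,804.80. Cost to owner: $3,680.80. OOP to date $3,680.80.
Bill 2, $9,067: deductible met; 20% of $9,067 = $1,813.40. Owner pays $1,813.40; OOP now $5,494.20.
Bill 3, $772: deductible met; 20% of $772 = $154.40. Owner owes $154.40 (running OOP $5,648.60).
Bill 4, $7,573: deductible met; 20% of $7,573 = $1,514.60. Adding that to $5,648.60 gives $7,163.20, past the $6,800 cap; owner pays only $6,800 − $5,648.60 = $1,151.40.

$1,151.40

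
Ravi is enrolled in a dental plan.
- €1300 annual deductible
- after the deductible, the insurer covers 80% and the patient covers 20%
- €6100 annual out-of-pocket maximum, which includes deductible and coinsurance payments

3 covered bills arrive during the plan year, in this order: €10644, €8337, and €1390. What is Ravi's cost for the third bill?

€278

Claim 1 — €10644: €1300 finishes the deductible; €9344 goes to coinsurance; patient's 20% is €1868.80. Patient pays €3168.80; OOP now €3168.80.
Claim 2 — €8337: 20% coinsurance on €8337 = €1667.40. Patient owes €1667.40 (running OOP €4836.20).
Claim 3 — €1390: 20% coinsurance on €1390 = €278. Cost to patient: €278. OOP to date €5114.20.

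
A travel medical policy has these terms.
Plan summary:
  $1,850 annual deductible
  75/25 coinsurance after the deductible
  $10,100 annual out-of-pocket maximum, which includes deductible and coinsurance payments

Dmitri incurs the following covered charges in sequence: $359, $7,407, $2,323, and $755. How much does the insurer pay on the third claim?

$1,742.25

Claim 1 ($359): entire amount goes to the deductible. Traveler owes $359 (running OOP $359). Plan pays $359 − $359 = $0.
Claim 2 ($7,407): deductible takes $1,491, $5,916 remains; traveler's 25% is $1,479. Cost to traveler: $2,970. OOP to date $3,329. Plan pays $7,407 − $2,970 = $4,437.
Claim 3 ($2,323): deductible met; 25% of $2,323 = $580.75. Cost to traveler: $580.75. OOP to date $3,909.75. Plan pays $2,323 − $580.75 = $1,742.25.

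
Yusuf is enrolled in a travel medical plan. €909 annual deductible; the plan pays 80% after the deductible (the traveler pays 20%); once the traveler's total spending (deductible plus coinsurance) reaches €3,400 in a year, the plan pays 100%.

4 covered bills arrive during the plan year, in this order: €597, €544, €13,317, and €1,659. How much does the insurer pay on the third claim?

€10,872.40

Bill 1, €597: all of it applies to the deductible. Traveler owes €597 (running OOP €597). Plan pays €597 − €597 = €0.
Bill 2, €544: €312 finishes the deductible; €232 goes to coinsurance; coinsurance €232 × 20% = €46.40. Cost to traveler: €358.40. OOP to date €955.40. Plan pays €544 − €358.40 = €185.60.
Bill 3, €13,317: 20% coinsurance on €13,317 = €2,663.40. That would push OOP to €3,618.80, over the €3,400 cap, so traveler pays €3,400 − €955.40 = €2,444.60. Insurer: €13,317 − €2,444.60 = €10,872.40.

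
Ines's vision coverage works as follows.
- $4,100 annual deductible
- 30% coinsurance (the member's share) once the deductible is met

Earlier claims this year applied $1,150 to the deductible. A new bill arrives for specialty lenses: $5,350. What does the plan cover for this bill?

$1,680

Deductible still to meet: $4,100 − $1,150 = $2,950.
After the $2,950 deductible portion, $5,350 − $2,950 = $2,400 is subject to coinsurance.
Coinsurance: $2,400 × 30% = $720.
So the member owes $2,950 + $720 = $3,670.
The insurer covers the remainder: $5,350 − $3,670 = $1,680.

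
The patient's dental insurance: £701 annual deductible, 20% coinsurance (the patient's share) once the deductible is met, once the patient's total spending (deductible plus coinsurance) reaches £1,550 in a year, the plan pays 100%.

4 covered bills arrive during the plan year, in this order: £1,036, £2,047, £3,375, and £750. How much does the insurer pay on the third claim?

Claim 1 (£1,036): deductible takes £701, £335 remains; coinsurance £335 × 20% = £67. Patient pays £768; OOP now £768. Plan pays £1,036 − £768 = £268.
Claim 2 (£2,047): 20% coinsurance on £2,047 = £409.40. Cost to patient: £409.40. OOP to date £1,177.40. Insurer: £2,047 − £409.40 = £1,637.60.
Claim 3 (£3,375): deductible met; 20% of £3,375 = £675. That would push OOP to £1,852.40, over the £1,550 cap, so patient pays £1,550 − £1,177.40 = £372.60. Plan pays £3,375 − £372.60 = £3,002.40.

£3,002.40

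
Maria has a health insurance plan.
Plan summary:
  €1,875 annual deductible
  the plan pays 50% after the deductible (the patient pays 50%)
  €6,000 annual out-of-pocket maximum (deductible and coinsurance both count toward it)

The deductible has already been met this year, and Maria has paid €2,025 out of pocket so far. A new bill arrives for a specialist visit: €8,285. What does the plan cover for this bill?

The deductible is already satisfied, so the full bill goes to coinsurance.
Patient's 50% share of €8,285 is €4,142.50.
That would bring total out-of-pocket to €6,167.50, past the €6,000 cap. The patient is capped at €6,000 − €2,025 = €3,975 on this claim.
The plan picks up €8,285 − €3,975 = €4,310.

€4,310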